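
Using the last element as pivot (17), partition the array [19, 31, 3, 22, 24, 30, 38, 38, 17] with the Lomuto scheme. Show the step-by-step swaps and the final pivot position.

Lomuto partition with pivot = 17:

Initial array: [19, 31, 3, 22, 24, 30, 38, 38, 17]

arr[0]=19 > 17: no swap
arr[1]=31 > 17: no swap
arr[2]=3 <= 17: swap with position 0, array becomes [3, 31, 19, 22, 24, 30, 38, 38, 17]
arr[3]=22 > 17: no swap
arr[4]=24 > 17: no swap
arr[5]=30 > 17: no swap
arr[6]=38 > 17: no swap
arr[7]=38 > 17: no swap

Place pivot at position 1: [3, 17, 19, 22, 24, 30, 38, 38, 31]
Pivot position: 1

After partitioning with pivot 17, the array becomes [3, 17, 19, 22, 24, 30, 38, 38, 31]. The pivot is placed at index 1. All elements to the left of the pivot are <= 17, and all elements to the right are > 17.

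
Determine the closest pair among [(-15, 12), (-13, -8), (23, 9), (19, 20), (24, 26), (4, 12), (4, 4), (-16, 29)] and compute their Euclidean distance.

Computing all pairwise distances among 8 points:

d((-15, 12), (-13, -8)) = 20.0998
d((-15, 12), (23, 9)) = 38.1182
d((-15, 12), (19, 20)) = 34.9285
d((-15, 12), (24, 26)) = 41.4367
d((-15, 12), (4, 12)) = 19.0
d((-15, 12), (4, 4)) = 20.6155
d((-15, 12), (-16, 29)) = 17.0294
d((-13, -8), (23, 9)) = 39.8121
d((-13, -8), (19, 20)) = 42.5206
d((-13, -8), (24, 26)) = 50.2494
d((-13, -8), (4, 12)) = 26.2488
d((-13, -8), (4, 4)) = 20.8087
d((-13, -8), (-16, 29)) = 37.1214
d((23, 9), (19, 20)) = 11.7047
d((23, 9), (24, 26)) = 17.0294
d((23, 9), (4, 12)) = 19.2354
d((23, 9), (4, 4)) = 19.6469
d((23, 9), (-16, 29)) = 43.8292
d((19, 20), (24, 26)) = 7.8102 <-- minimum
d((19, 20), (4, 12)) = 17.0
d((19, 20), (4, 4)) = 21.9317
d((19, 20), (-16, 29)) = 36.1386
d((24, 26), (4, 12)) = 24.4131
d((24, 26), (4, 4)) = 29.7321
d((24, 26), (-16, 29)) = 40.1123
d((4, 12), (4, 4)) = 8.0
d((4, 12), (-16, 29)) = 26.2488
d((4, 4), (-16, 29)) = 32.0156

Closest pair: (19, 20) and (24, 26) with distance 7.8102

The closest pair is (19, 20) and (24, 26) with Euclidean distance 7.8102. For 8 points, brute-force pairwise comparison is shown above. For large n, the divide-and-conquer algorithm (sort by x, recurse on halves, check the dividing strip) achieves O(n log n).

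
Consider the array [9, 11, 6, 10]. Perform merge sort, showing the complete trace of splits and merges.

Merge sort trace:

Split: [9, 11, 6, 10] -> [9, 11] and [6, 10]
  Split: [9, 11] -> [9] and [11]
  Merge: [9] + [11] -> [9, 11]
  Split: [6, 10] -> [6] and [10]
  Merge: [6] + [10] -> [6, 10]
Merge: [9, 11] + [6, 10] -> [6, 9, 10, 11]

Final sorted array: [6, 9, 10, 11]

The merge sort proceeds by recursively splitting the array and merging sorted halves.
After all merges, the sorted array is [6, 9, 10, 11].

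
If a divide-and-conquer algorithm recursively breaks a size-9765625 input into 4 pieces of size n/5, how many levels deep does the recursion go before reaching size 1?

For divide and conquer with division factor 5:

Problem sizes at each level:
Level 0: 9765625
Level 1: 1953125
Level 2: 390625
Level 3: 78125
Level 4: 15625
Level 5: 3125
Level 6: 625
Level 7: 125
Level 8: 25
Level 9: 5
Level 10: 1

The root is level 0 and the size-1 base case is level 10 (the tree spans levels 0 through 10, i.e. 11 levels counting the root), so the depth is the number of divisions: log_5(9765625) = 10

The recursion tree depth is log_5(9765625) = 10. At each level, the problem size is divided by 5, so it takes 10 divisions to reduce to a base case of size 1. The algorithm makes 4 recursive calls at each level.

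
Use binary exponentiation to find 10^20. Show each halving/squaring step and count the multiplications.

Computing 10^20 by squaring (build up from 10^1; each line after the first costs one multiplication):

10^1 = 10
10^2 = (10^1)^2 = 10^2 = 100
10^4 = (10^2)^2 = 100^2 = 10000
10^5 = 10 * 10^4 = 10 * 10000 = 100000
10^10 = (10^5)^2 = 100000^2 = 10000000000
10^20 = (10^10)^2 = 10000000000^2 = 100000000000000000000

Result: 100000000000000000000
Multiplications needed: 5 (5 lines after 10^1)

10^20 = 100000000000000000000. Using exponentiation by squaring, this requires 5 multiplications. The key idea: if the exponent is even, square the half-power; if odd, multiply by the base once.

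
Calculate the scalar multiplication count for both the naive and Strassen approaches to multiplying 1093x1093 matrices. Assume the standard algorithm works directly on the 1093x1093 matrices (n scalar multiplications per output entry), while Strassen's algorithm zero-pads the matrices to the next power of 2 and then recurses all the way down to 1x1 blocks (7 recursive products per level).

Matrix multiplication for 1093x1093 matrices:

Strassen's algorithm requires power-of-2 dimensions. Pad 1093x1093 to 2048x2048 (next power of 2).

Standard algorithm: 1093^3 = 1305751357 multiplications
Strassen's algorithm: 7^(log2(2048)) = 7^11 = 1977326743 multiplications
Difference: 1305751357 - 1977326743 = -671575386 (Strassen uses MORE here due to padding overhead — for small or just-over-power-of-2 n, padding can outweigh the per-level savings)

Standard: 1305751357 multiplications (1093^3). Strassen: 1977326743 multiplications (7^11, after padding to 2048x2048). Strassen reduces 8 recursive multiplications to 7 at each level.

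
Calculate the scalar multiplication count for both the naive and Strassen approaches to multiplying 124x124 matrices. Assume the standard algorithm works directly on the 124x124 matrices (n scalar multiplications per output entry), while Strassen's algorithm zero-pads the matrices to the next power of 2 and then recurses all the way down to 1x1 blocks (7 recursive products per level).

Matrix multiplication for 124x124 matrices:

Strassen's algorithm requires power-of-2 dimensions. Pad 124x124 to 128x128 (next power of 2).

Standard algorithm: 124^3 = 1906624 multiplications
Strassen's algorithm: 7^(log2(128)) = 7^7 = 823543 multiplications
Savings: 1906624 - 823543 = 1083081 multiplications

Standard: 1906624 multiplications (124^3). Strassen: 823543 multiplications (7^7, after padding to 128x128). Strassen reduces 8 recursive multiplications to 7 at each level.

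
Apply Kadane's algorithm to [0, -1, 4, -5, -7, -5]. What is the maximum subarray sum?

Using Kadane's algorithm on [0, -1, 4, -5, -7, -5]:

Scanning through the array:
Position 1 (value -1): max_ending_here = -1, max_so_far = 0
Position 2 (value 4): max_ending_here = 4, max_so_far = 4
Position 3 (value -5): max_ending_here = -1, max_so_far = 4
Position 4 (value -7): max_ending_here = -7, max_so_far = 4
Position 5 (value -5): max_ending_here = -5, max_so_far = 4

Maximum subarray: [4]
Maximum sum: 4

The maximum subarray is [4] with sum 4. This subarray runs from index 2 to index 2.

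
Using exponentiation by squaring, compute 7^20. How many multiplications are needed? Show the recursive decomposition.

Computing 7^20 by squaring (build up from 7^1; each line after the first costs one multiplication):

7^1 = 7
7^2 = (7^1)^2 = 7^2 = 49
7^4 = (7^2)^2 = 49^2 = 2401
7^5 = 7 * 7^4 = 7 * 2401 = 16807
7^10 = (7^5)^2 = 16807^2 = 282475249
7^20 = (7^10)^2 = 282475249^2 = 79792266297612001

Result: 79792266297612001
Multiplications needed: 5 (5 lines after 7^1)

7^20 = 79792266297612001. Using exponentiation by squaring, this requires 5 multiplications. The key idea: if the exponent is even, square the half-power; if odd, multiply by the base once.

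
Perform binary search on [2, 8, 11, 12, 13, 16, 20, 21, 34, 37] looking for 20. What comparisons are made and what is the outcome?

Binary search for 20 in [2, 8, 11, 12, 13, 16, 20, 21, 34, 37]:

lo=0, hi=9, mid=4, arr[mid]=13 -> 13 < 20, search right half
lo=5, hi=9, mid=7, arr[mid]=21 -> 21 > 20, search left half
lo=5, hi=6, mid=5, arr[mid]=16 -> 16 < 20, search right half
lo=6, hi=6, mid=6, arr[mid]=20 -> Found target at index 6!

Binary search finds 20 at index 6 after 4 comparisons. The search repeatedly halves the search space by comparing with the middle element.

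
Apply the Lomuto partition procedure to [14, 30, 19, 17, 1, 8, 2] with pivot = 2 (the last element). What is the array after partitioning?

Lomuto partition with pivot = 2:

Initial array: [14, 30, 19, 17, 1, 8, 2]

arr[0]=14 > 2: no swap
arr[1]=30 > 2: no swap
arr[2]=19 > 2: no swap
arr[3]=17 > 2: no swap
arr[4]=1 <= 2: swap with position 0, array becomes [1, 30, 19, 17, 14, 8, 2]
arr[5]=8 > 2: no swap

Place pivot at position 1: [1, 2, 19, 17, 14, 8, 30]
Pivot position: 1

After partitioning with pivot 2, the array becomes [1, 2, 19, 17, 14, 8, 30]. The pivot is placed at index 1. All elements to the left of the pivot are <= 2, and all elements to the right are > 2.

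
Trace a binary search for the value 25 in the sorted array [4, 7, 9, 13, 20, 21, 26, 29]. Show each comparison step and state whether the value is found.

Binary search for 25 in [4, 7, 9, 13, 20, 21, 26, 29]:

lo=0, hi=7, mid=3, arr[mid]=13 -> 13 < 25, search right half
lo=4, hi=7, mid=5, arr[mid]=21 -> 21 < 25, search right half
lo=6, hi=7, mid=6, arr[mid]=26 -> 26 > 25, search left half
lo=6 > hi=5, target 25 not found

Binary search determines that 25 is not in the array after 3 comparisons. The search space was exhausted without finding the target.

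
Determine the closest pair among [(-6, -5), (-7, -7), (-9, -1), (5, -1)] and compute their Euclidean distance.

Computing all pairwise distances among 4 points:

d((-6, -5), (-7, -7)) = 2.2361 <-- minimum
d((-6, -5), (-9, -1)) = 5.0
d((-6, -5), (5, -1)) = 11.7047
d((-7, -7), (-9, -1)) = 6.3246
d((-7, -7), (5, -1)) = 13.4164
d((-9, -1), (5, -1)) = 14.0

Closest pair: (-6, -5) and (-7, -7) with distance 2.2361

The closest pair is (-6, -5) and (-7, -7) with Euclidean distance 2.2361. For 4 points, brute-force pairwise comparison is shown above. For large n, the divide-and-conquer algorithm (sort by x, recurse on halves, check the dividing strip) achieves O(n log n).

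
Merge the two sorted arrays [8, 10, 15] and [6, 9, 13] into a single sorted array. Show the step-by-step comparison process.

Merging process:

Compare 8 vs 6: take 6 from right. Merged: [6]
Compare 8 vs 9: take 8 from left. Merged: [6, 8]
Compare 10 vs 9: take 9 from right. Merged: [6, 8, 9]
Compare 10 vs 13: take 10 from left. Merged: [6, 8, 9, 10]
Compare 15 vs 13: take 13 from right. Merged: [6, 8, 9, 10, 13]
Append remaining from left: [15]. Merged: [6, 8, 9, 10, 13, 15]

Final merged array: [6, 8, 9, 10, 13, 15]
Total comparisons: 5

The merged array is [6, 8, 9, 10, 13, 15], requiring 5 comparisons. The merge step runs in O(n) time where n is the total number of elements.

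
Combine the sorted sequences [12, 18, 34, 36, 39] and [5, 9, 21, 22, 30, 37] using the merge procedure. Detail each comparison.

Merging process:

Compare 12 vs 5: take 5 from right. Merged: [5]
Compare 12 vs 9: take 9 from right. Merged: [5, 9]
Compare 12 vs 21: take 12 from left. Merged: [5, 9, 12]
Compare 18 vs 21: take 18 from left. Merged: [5, 9, 12, 18]
Compare 34 vs 21: take 21 from right. Merged: [5, 9, 12, 18, 21]
Compare 34 vs 22: take 22 from right. Merged: [5, 9, 12, 18, 21, 22]
Compare 34 vs 30: take 30 from right. Merged: [5, 9, 12, 18, 21, 22, 30]
Compare 34 vs 37: take 34 from left. Merged: [5, 9, 12, 18, 21, 22, 30, 34]
Compare 36 vs 37: take 36 from left. Merged: [5, 9, 12, 18, 21, 22, 30, 34, 36]
Compare 39 vs 37: take 37 from right. Merged: [5, 9, 12, 18, 21, 22, 30, 34, 36, 37]
Append remaining from left: [39]. Merged: [5, 9, 12, 18, 21, 22, 30, 34, 36, 37, 39]

Final merged array: [5, 9, 12, 18, 21, 22, 30, 34, 36, 37, 39]
Total comparisons: 10

The merged array is [5, 9, 12, 18, 21, 22, 30, 34, 36, 37, 39], requiring 10 comparisons. The merge step runs in O(n) time where n is the total number of elements.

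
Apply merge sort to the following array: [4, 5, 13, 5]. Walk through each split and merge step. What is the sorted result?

Merge sort trace:

Split: [4, 5, 13, 5] -> [4, 5] and [13, 5]
  Split: [4, 5] -> [4] and [5]
  Merge: [4] + [5] -> [4, 5]
  Split: [13, 5] -> [13] and [5]
  Merge: [13] + [5] -> [5, 13]
Merge: [4, 5] + [5, 13] -> [4, 5, 5, 13]

Final sorted array: [4, 5, 5, 13]

The merge sort proceeds by recursively splitting the array and merging sorted halves.
After all merges, the sorted array is [4, 5, 5, 13].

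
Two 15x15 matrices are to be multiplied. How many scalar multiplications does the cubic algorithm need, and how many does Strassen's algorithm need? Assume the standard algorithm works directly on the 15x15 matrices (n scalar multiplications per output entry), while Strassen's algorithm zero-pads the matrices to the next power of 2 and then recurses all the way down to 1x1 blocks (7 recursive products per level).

Matrix multiplication for 15x15 matrices:

Strassen's algorithm requires power-of-2 dimensions. Pad 15x15 to 16x16 (next power of 2).

Standard algorithm: 15^3 = 3375 multiplications
Strassen's algorithm: 7^(log2(16)) = 7^4 = 2401 multiplications
Savings: 3375 - 2401 = 974 multiplications

Standard: 3375 multiplications (15^3). Strassen: 2401 multiplications (7^4, after padding to 16x16). Strassen reduces 8 recursive multiplications to 7 at each level.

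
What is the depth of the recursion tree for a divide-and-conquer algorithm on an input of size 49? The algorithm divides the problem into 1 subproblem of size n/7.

For divide and conquer with division factor 7:

Problem sizes at each level:
Level 0: 49
Level 1: 7
Level 2: 1

The root is level 0 and the size-1 base case is level 2 (the tree spans levels 0 through 2, i.e. 3 levels counting the root), so the depth is the number of divisions: log_7(49) = 2

The recursion tree depth is log_7(49) = 2. At each level, the problem size is divided by 7, so it takes 2 divisions to reduce to a base case of size 1. The algorithm makes 1 recursive call at each level.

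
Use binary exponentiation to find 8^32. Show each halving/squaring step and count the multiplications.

Computing 8^32 by squaring (build up from 8^1; each line after the first costs one multiplication):

8^1 = 8
8^2 = (8^1)^2 = 8^2 = 64
8^4 = (8^2)^2 = 64^2 = 4096
8^8 = (8^4)^2 = 4096^2 = 16777216
8^16 = (8^8)^2 = 16777216^2 = 281474976710656
8^32 = (8^16)^2 = 281474976710656^2 = 79228162514264337593543950336

Result: 79228162514264337593543950336
Multiplications needed: 5 (5 lines after 8^1)

8^32 = 79228162514264337593543950336. Using exponentiation by squaring, this requires 5 multiplications. The key idea: if the exponent is even, square the half-power; if odd, multiply by the base once.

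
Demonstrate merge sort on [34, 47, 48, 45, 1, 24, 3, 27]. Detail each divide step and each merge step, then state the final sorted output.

Merge sort trace:

Split: [34, 47, 48, 45, 1, 24, 3, 27] -> [34, 47, 48, 45] and [1, 24, 3, 27]
  Split: [34, 47, 48, 45] -> [34, 47] and [48, 45]
    Split: [34, 47] -> [34] and [47]
    Merge: [34] + [47] -> [34, 47]
    Split: [48, 45] -> [48] and [45]
    Merge: [48] + [45] -> [45, 48]
  Merge: [34, 47] + [45, 48] -> [34, 45, 47, 48]
  Split: [1, 24, 3, 27] -> [1, 24] and [3, 27]
    Split: [1, 24] -> [1] and [24]
    Merge: [1] + [24] -> [1, 24]
    Split: [3, 27] -> [3] and [27]
    Merge: [3] + [27] -> [3, 27]
  Merge: [1, 24] + [3, 27] -> [1, 3, 24, 27]
Merge: [34, 45, 47, 48] + [1, 3, 24, 27] -> [1, 3, 24, 27, 34, 45, 47, 48]

Final sorted array: [1, 3, 24, 27, 34, 45, 47, 48]

The merge sort proceeds by recursively splitting the array and merging sorted halves.
After all merges, the sorted array is [1, 3, 24, 27, 34, 45, 47, 48].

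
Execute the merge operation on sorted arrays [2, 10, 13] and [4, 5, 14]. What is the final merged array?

Merging process:

Compare 2 vs 4: take 2 from left. Merged: [2]
Compare 10 vs 4: take 4 from right. Merged: [2, 4]
Compare 10 vs 5: take 5 from right. Merged: [2, 4, 5]
Compare 10 vs 14: take 10 from left. Merged: [2, 4, 5, 10]
Compare 13 vs 14: take 13 from left. Merged: [2, 4, 5, 10, 13]
Append remaining from right: [14]. Merged: [2, 4, 5, 10, 13, 14]

Final merged array: [2, 4, 5, 10, 13, 14]
Total comparisons: 5

The merged array is [2, 4, 5, 10, 13, 14], requiring 5 comparisons. The merge step runs in O(n) time where n is the total number of elements.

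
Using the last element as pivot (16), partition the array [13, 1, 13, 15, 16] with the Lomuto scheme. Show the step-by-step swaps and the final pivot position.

Lomuto partition with pivot = 16:

Initial array: [13, 1, 13, 15, 16]

arr[0]=13 <= 16: swap with position 0, array becomes [13, 1, 13, 15, 16]
arr[1]=1 <= 16: swap with position 1, array becomes [13, 1, 13, 15, 16]
arr[2]=13 <= 16: swap with position 2, array becomes [13, 1, 13, 15, 16]
arr[3]=15 <= 16: swap with position 3, array becomes [13, 1, 13, 15, 16]

Place pivot at position 4: [13, 1, 13, 15, 16]
Pivot position: 4

After partitioning with pivot 16, the array becomes [13, 1, 13, 15, 16]. The pivot is placed at index 4. All elements to the left of the pivot are <= 16, and all elements to the right are > 16.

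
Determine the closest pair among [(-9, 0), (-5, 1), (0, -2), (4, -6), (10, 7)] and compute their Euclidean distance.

Computing all pairwise distances among 5 points:

d((-9, 0), (-5, 1)) = 4.1231 <-- minimum
d((-9, 0), (0, -2)) = 9.2195
d((-9, 0), (4, -6)) = 14.3178
d((-9, 0), (10, 7)) = 20.2485
d((-5, 1), (0, -2)) = 5.831
d((-5, 1), (4, -6)) = 11.4018
d((-5, 1), (10, 7)) = 16.1555
d((0, -2), (4, -6)) = 5.6569
d((0, -2), (10, 7)) = 13.4536
d((4, -6), (10, 7)) = 14.3178

Closest pair: (-9, 0) and (-5, 1) with distance 4.1231

The closest pair is (-9, 0) and (-5, 1) with Euclidean distance 4.1231. For 5 points, brute-force pairwise comparison is shown above. For large n, the divide-and-conquer algorithm (sort by x, recurse on halves, check the dividing strip) achieves O(n log n).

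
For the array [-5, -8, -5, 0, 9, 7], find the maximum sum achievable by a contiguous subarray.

Using Kadane's algorithm on [-5, -8, -5, 0, 9, 7]:

Scanning through the array:
Position 1 (value -8): max_ending_here = -8, max_so_far = -5
Position 2 (value -5): max_ending_here = -5, max_so_far = -5
Position 3 (value 0): max_ending_here = 0, max_so_far = 0
Position 4 (value 9): max_ending_here = 9, max_so_far = 9
Position 5 (value 7): max_ending_here = 16, max_so_far = 16

Maximum subarray: [0, 9, 7]
Maximum sum: 16

The maximum subarray is [0, 9, 7] with sum 16. This subarray runs from index 3 to index 5.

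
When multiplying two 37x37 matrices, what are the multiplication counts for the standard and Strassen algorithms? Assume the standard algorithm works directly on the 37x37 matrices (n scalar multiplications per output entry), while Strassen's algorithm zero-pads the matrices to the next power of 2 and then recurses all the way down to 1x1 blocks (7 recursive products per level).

Matrix multiplication for 37x37 matrices:

Strassen's algorithm requires power-of-2 dimensions. Pad 37x37 to 64x64 (next power of 2).

Standard algorithm: 37^3 = 50653 multiplications
Strassen's algorithm: 7^(log2(64)) = 7^6 = 117649 multiplications
Difference: 50653 - 117649 = -66996 (Strassen uses MORE here due to padding overhead — for small or just-over-power-of-2 n, padding can outweigh the per-level savings)

Standard: 50653 multiplications (37^3). Strassen: 117649 multiplications (7^6, after padding to 64x64). Strassen reduces 8 recursive multiplications to 7 at each level.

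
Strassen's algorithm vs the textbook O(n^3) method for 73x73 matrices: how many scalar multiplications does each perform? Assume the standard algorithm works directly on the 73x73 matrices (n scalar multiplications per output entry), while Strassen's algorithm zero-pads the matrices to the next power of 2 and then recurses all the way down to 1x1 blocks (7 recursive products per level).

Matrix multiplication for 73x73 matrices:

Strassen's algorithm requires power-of-2 dimensions. Pad 73x73 to 128x128 (next power of 2).

Standard algorithm: 73^3 = 389017 multiplications
Strassen's algorithm: 7^(log2(128)) = 7^7 = 823543 multiplications
Difference: 389017 - 823543 = -434526 (Strassen uses MORE here due to padding overhead — for small or just-over-power-of-2 n, padding can outweigh the per-level savings)

Standard: 389017 multiplications (73^3). Strassen: 823543 multiplications (7^7, after padding to 128x128). Strassen reduces 8 recursive multiplications to 7 at each level.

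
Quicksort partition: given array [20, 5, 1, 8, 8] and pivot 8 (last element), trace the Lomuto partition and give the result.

Lomuto partition with pivot = 8:

Initial array: [20, 5, 1, 8, 8]

arr[0]=20 > 8: no swap
arr[1]=5 <= 8: swap with position 0, array becomes [5, 20, 1, 8, 8]
arr[2]=1 <= 8: swap with position 1, array becomes [5, 1, 20, 8, 8]
arr[3]=8 <= 8: swap with position 2, array becomes [5, 1, 8, 20, 8]

Place pivot at position 3: [5, 1, 8, 8, 20]
Pivot position: 3

After partitioning with pivot 8, the array becomes [5, 1, 8, 8, 20]. The pivot is placed at index 3. All elements to the left of the pivot are <= 8, and all elements to the right are > 8.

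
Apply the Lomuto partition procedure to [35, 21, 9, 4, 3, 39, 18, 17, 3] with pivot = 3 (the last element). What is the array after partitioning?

Lomuto partition with pivot = 3:

Initial array: [35, 21, 9, 4, 3, 39, 18, 17, 3]

arr[0]=35 > 3: no swap
arr[1]=21 > 3: no swap
arr[2]=9 > 3: no swap
arr[3]=4 > 3: no swap
arr[4]=3 <= 3: swap with position 0, array becomes [3, 21, 9, 4, 35, 39, 18, 17, 3]
arr[5]=39 > 3: no swap
arr[6]=18 > 3: no swap
arr[7]=17 > 3: no swap

Place pivot at position 1: [3, 3, 9, 4, 35, 39, 18, 17, 21]
Pivot position: 1

After partitioning with pivot 3, the array becomes [3, 3, 9, 4, 35, 39, 18, 17, 21]. The pivot is placed at index 1. All elements to the left of the pivot are <= 3, and all elements to the right are > 3.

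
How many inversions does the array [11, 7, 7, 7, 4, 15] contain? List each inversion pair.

Finding inversions in [11, 7, 7, 7, 4, 15]:

(0, 1): arr[0]=11 > arr[1]=7
(0, 2): arr[0]=11 > arr[2]=7
(0, 3): arr[0]=11 > arr[3]=7
(0, 4): arr[0]=11 > arr[4]=4
(1, 4): arr[1]=7 > arr[4]=4
(2, 4): arr[2]=7 > arr[4]=4
(3, 4): arr[3]=7 > arr[4]=4

Total inversions: 7

The array has 7 inversion(s): (0,1), (0,2), (0,3), (0,4), (1,4), (2,4), (3,4). Each pair (i,j) satisfies i < j and arr[i] > arr[j].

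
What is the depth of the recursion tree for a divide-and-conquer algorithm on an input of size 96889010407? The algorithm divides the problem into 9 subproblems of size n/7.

For divide and conquer with division factor 7:

Problem sizes at each level:
Level 0: 96889010407
Level 1: 13841287201
Level 2: 1977326743
Level 3: 282475249
Level 4: 40353607
Level 5: 5764801
Level 6: 823543
Level 7: 117649
Level 8: 16807
Level 9: 2401
Level 10: 343
Level 11: 49
Level 12: 7
Level 13: 1

The root is level 0 and the size-1 base case is level 13 (the tree spans levels 0 through 13, i.e. 14 levels counting the root), so the depth is the number of divisions: log_7(96889010407) = 13

The recursion tree depth is log_7(96889010407) = 13. At each level, the problem size is divided by 7, so it takes 13 divisions to reduce to a base case of size 1. The algorithm makes 9 recursive calls at each level.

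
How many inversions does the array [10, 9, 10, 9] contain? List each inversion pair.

Finding inversions in [10, 9, 10, 9]:

(0, 1): arr[0]=10 > arr[1]=9
(0, 3): arr[0]=10 > arr[3]=9
(2, 3): arr[2]=10 > arr[3]=9

Total inversions: 3

The array has 3 inversion(s): (0,1), (0,3), (2,3). Each pair (i,j) satisfies i < j and arr[i] > arr[j].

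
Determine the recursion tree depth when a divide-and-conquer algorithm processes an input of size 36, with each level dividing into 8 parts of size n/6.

For divide and conquer with division factor 6:

Problem sizes at each level:
Level 0: 36
Level 1: 6
Level 2: 1

The root is level 0 and the size-1 base case is level 2 (the tree spans levels 0 through 2, i.e. 3 levels counting the root), so the depth is the number of divisions: log_6(36) = 2

The recursion tree depth is log_6(36) = 2. At each level, the problem size is divided by 6, so it takes 2 divisions to reduce to a base case of size 1. The algorithm makes 8 recursive calls at each level.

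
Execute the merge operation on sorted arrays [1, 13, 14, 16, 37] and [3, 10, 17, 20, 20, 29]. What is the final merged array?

Merging process:

Compare 1 vs 3: take 1 from left. Merged: [1]
Compare 13 vs 3: take 3 from right. Merged: [1, 3]
Compare 13 vs 10: take 10 from right. Merged: [1, 3, 10]
Compare 13 vs 17: take 13 from left. Merged: [1, 3, 10, 13]
Compare 14 vs 17: take 14 from left. Merged: [1, 3, 10, 13, 14]
Compare 16 vs 17: take 16 from left. Merged: [1, 3, 10, 13, 14, 16]
Compare 37 vs 17: take 17 from right. Merged: [1, 3, 10, 13, 14, 16, 17]
Compare 37 vs 20: take 20 from right. Merged: [1, 3, 10, 13, 14, 16, 17, 20]
Compare 37 vs 20: take 20 from right. Merged: [1, 3, 10, 13, 14, 16, 17, 20, 20]
Compare 37 vs 29: take 29 from right. Merged: [1, 3, 10, 13, 14, 16, 17, 20, 20, 29]
Append remaining from left: [37]. Merged: [1, 3, 10, 13, 14, 16, 17, 20, 20, 29, 37]

Final merged array: [1, 3, 10, 13, 14, 16, 17, 20, 20, 29, 37]
Total comparisons: 10

The merged array is [1, 3, 10, 13, 14, 16, 17, 20, 20, 29, 37], requiring 10 comparisons. The merge step runs in O(n) time where n is the total number of elements.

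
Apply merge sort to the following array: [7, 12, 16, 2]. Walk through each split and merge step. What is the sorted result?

Merge sort trace:

Split: [7, 12, 16, 2] -> [7, 12] and [16, 2]
  Split: [7, 12] -> [7] and [12]
  Merge: [7] + [12] -> [7, 12]
  Split: [16, 2] -> [16] and [2]
  Merge: [16] + [2] -> [2, 16]
Merge: [7, 12] + [2, 16] -> [2, 7, 12, 16]

Final sorted array: [2, 7, 12, 16]

The merge sort proceeds by recursively splitting the array and merging sorted halves.
After all merges, the sorted array is [2, 7, 12, 16].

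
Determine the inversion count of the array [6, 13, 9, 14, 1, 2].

Finding inversions in [6, 13, 9, 14, 1, 2]:

(0, 4): arr[0]=6 > arr[4]=1
(0, 5): arr[0]=6 > arr[5]=2
(1, 2): arr[1]=13 > arr[2]=9
(1, 4): arr[1]=13 > arr[4]=1
(1, 5): arr[1]=13 > arr[5]=2
(2, 4): arr[2]=9 > arr[4]=1
(2, 5): arr[2]=9 > arr[5]=2
(3, 4): arr[3]=14 > arr[4]=1
(3, 5): arr[3]=14 > arr[5]=2

Total inversions: 9

The array has 9 inversion(s): (0,4), (0,5), (1,2), (1,4), (1,5), (2,4), (2,5), (3,4), (3,5). Each pair (i,j) satisfies i < j and arr[i] > arr[j].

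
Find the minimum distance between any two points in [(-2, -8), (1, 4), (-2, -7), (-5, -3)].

Computing all pairwise distances among 4 points:

d((-2, -8), (1, 4)) = 12.3693
d((-2, -8), (-2, -7)) = 1.0 <-- minimum
d((-2, -8), (-5, -3)) = 5.831
d((1, 4), (-2, -7)) = 11.4018
d((1, 4), (-5, -3)) = 9.2195
d((-2, -7), (-5, -3)) = 5.0

Closest pair: (-2, -8) and (-2, -7) with distance 1.0

The closest pair is (-2, -8) and (-2, -7) with Euclidean distance 1.0. For 4 points, brute-force pairwise comparison is shown above. For large n, the divide-and-conquer algorithm (sort by x, recurse on halves, check the dividing strip) achieves O(n log n).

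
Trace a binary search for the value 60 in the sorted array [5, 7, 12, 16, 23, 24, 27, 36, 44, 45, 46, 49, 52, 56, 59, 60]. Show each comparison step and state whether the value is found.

Binary search for 60 in [5, 7, 12, 16, 23, 24, 27, 36, 44, 45, 46, 49, 52, 56, 59, 60]:

lo=0, hi=15, mid=7, arr[mid]=36 -> 36 < 60, search right half
lo=8, hi=15, mid=11, arr[mid]=49 -> 49 < 60, search right half
lo=12, hi=15, mid=13, arr[mid]=56 -> 56 < 60, search right half
lo=14, hi=15, mid=14, arr[mid]=59 -> 59 < 60, search right half
lo=15, hi=15, mid=15, arr[mid]=60 -> Found target at index 15!

Binary search finds 60 at index 15 after 5 comparisons. The search repeatedly halves the search space by comparing with the middle element.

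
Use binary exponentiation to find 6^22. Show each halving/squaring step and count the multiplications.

Computing 6^22 by squaring (build up from 6^1; each line after the first costs one multiplication):

6^1 = 6
6^2 = (6^1)^2 = 6^2 = 36
6^4 = (6^2)^2 = 36^2 = 1296
6^5 = 6 * 6^4 = 6 * 1296 = 7776
6^10 = (6^5)^2 = 7776^2 = 60466176
6^11 = 6 * 6^10 = 6 * 60466176 = 362797056
6^22 = (6^11)^2 = 362797056^2 = 131621703842267136

Result: 131621703842267136
Multiplications needed: 6 (6 lines after 6^1)

6^22 = 131621703842267136. Using exponentiation by squaring, this requires 6 multiplications. The key idea: if the exponent is even, square the half-power; if odd, multiply by the base once.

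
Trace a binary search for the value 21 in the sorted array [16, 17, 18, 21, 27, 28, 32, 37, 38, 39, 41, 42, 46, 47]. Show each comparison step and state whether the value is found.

Binary search for 21 in [16, 17, 18, 21, 27, 28, 32, 37, 38, 39, 41, 42, 46, 47]:

lo=0, hi=13, mid=6, arr[mid]=32 -> 32 > 21, search left half
lo=0, hi=5, mid=2, arr[mid]=18 -> 18 < 21, search right half
lo=3, hi=5, mid=4, arr[mid]=27 -> 27 > 21, search left half
lo=3, hi=3, mid=3, arr[mid]=21 -> Found target at index 3!

Binary search finds 21 at index 3 after 4 comparisons. The search repeatedly halves the search space by comparing with the middle element.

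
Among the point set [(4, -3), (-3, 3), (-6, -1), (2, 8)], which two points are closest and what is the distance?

Computing all pairwise distances among 4 points:

d((4, -3), (-3, 3)) = 9.2195
d((4, -3), (-6, -1)) = 10.198
d((4, -3), (2, 8)) = 11.1803
d((-3, 3), (-6, -1)) = 5.0 <-- minimum
d((-3, 3), (2, 8)) = 7.0711
d((-6, -1), (2, 8)) = 12.0416

Closest pair: (-3, 3) and (-6, -1) with distance 5.0

The closest pair is (-3, 3) and (-6, -1) with Euclidean distance 5.0. For 4 points, brute-force pairwise comparison is shown above. For large n, the divide-and-conquer algorithm (sort by x, recurse on halves, check the dividing strip) achieves O(n log n).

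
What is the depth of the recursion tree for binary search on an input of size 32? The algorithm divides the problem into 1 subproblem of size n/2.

For divide and conquer with division factor 2:

Problem sizes at each level:
Level 0: 32
Level 1: 16
Level 2: 8
Level 3: 4
Level 4: 2
Level 5: 1

The root is level 0 and the size-1 base case is level 5 (the tree spans levels 0 through 5, i.e. 6 levels counting the root), so the depth is the number of divisions: log_2(32) = 5

The recursion tree depth is log_2(32) = 5. At each level, the problem size is divided by 2, so it takes 5 divisions to reduce to a base case of size 1. The algorithm makes 1 recursive call at each level.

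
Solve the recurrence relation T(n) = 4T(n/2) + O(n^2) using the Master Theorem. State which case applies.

Master Theorem for T(n) = 4T(n/2) + O(n^2):

a = 4, b = 2, c = 2
log_b(a) = log_2(4) = 2.0000

Case 2: c = 2 = log_2(4) = 2.0000
T(n) = O(n^2 log n) = O(n^2 log n)

For T(n) = 4T(n/2) + O(n^2): log_2(4) = 2.0000. This is Case 2 of the Master Theorem (c = log_b(a), equal work at all levels), giving O(n^2 log n).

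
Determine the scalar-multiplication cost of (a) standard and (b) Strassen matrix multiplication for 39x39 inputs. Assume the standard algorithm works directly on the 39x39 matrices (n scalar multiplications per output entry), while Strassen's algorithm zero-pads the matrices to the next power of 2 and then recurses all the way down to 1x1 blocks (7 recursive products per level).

Matrix multiplication for 39x39 matrices:

Strassen's algorithm requires power-of-2 dimensions. Pad 39x39 to 64x64 (next power of 2).

Standard algorithm: 39^3 = 59319 multiplications
Strassen's algorithm: 7^(log2(64)) = 7^6 = 117649 multiplications
Difference: 59319 - 117649 = -58330 (Strassen uses MORE here due to padding overhead — for small or just-over-power-of-2 n, padding can outweigh the per-level savings)

Standard: 59319 multiplications (39^3). Strassen: 117649 multiplications (7^6, after padding to 64x64). Strassen reduces 8 recursive multiplications to 7 at each level.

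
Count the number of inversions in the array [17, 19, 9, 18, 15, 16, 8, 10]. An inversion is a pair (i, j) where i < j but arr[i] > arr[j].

Finding inversions in [17, 19, 9, 18, 15, 16, 8, 10]:

(0, 2): arr[0]=17 > arr[2]=9
(0, 4): arr[0]=17 > arr[4]=15
(0, 5): arr[0]=17 > arr[5]=16
(0, 6): arr[0]=17 > arr[6]=8
(0, 7): arr[0]=17 > arr[7]=10
(1, 2): arr[1]=19 > arr[2]=9
(1, 3): arr[1]=19 > arr[3]=18
(1, 4): arr[1]=19 > arr[4]=15
(1, 5): arr[1]=19 > arr[5]=16
(1, 6): arr[1]=19 > arr[6]=8
(1, 7): arr[1]=19 > arr[7]=10
(2, 6): arr[2]=9 > arr[6]=8
(3, 4): arr[3]=18 > arr[4]=15
(3, 5): arr[3]=18 > arr[5]=16
(3, 6): arr[3]=18 > arr[6]=8
(3, 7): arr[3]=18 > arr[7]=10
(4, 6): arr[4]=15 > arr[6]=8
(4, 7): arr[4]=15 > arr[7]=10
(5, 6): arr[5]=16 > arr[6]=8
(5, 7): arr[5]=16 > arr[7]=10

Total inversions: 20

The array has 20 inversion(s): (0,2), (0,4), (0,5), (0,6), (0,7), (1,2), (1,3), (1,4), (1,5), (1,6), (1,7), (2,6), (3,4), (3,5), (3,6), (3,7), (4,6), (4,7), (5,6), (5,7). Each pair (i,j) satisfies i < j and arr[i] > arr[j].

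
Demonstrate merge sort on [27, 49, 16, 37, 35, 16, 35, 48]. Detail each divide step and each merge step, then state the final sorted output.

Merge sort trace:

Split: [27, 49, 16, 37, 35, 16, 35, 48] -> [27, 49, 16, 37] and [35, 16, 35, 48]
  Split: [27, 49, 16, 37] -> [27, 49] and [16, 37]
    Split: [27, 49] -> [27] and [49]
    Merge: [27] + [49] -> [27, 49]
    Split: [16, 37] -> [16] and [37]
    Merge: [16] + [37] -> [16, 37]
  Merge: [27, 49] + [16, 37] -> [16, 27, 37, 49]
  Split: [35, 16, 35, 48] -> [35, 16] and [35, 48]
    Split: [35, 16] -> [35] and [16]
    Merge: [35] + [16] -> [16, 35]
    Split: [35, 48] -> [35] and [48]
    Merge: [35] + [48] -> [35, 48]
  Merge: [16, 35] + [35, 48] -> [16, 35, 35, 48]
Merge: [16, 27, 37, 49] + [16, 35, 35, 48] -> [16, 16, 27, 35, 35, 37, 48, 49]

Final sorted array: [16, 16, 27, 35, 35, 37, 48, 49]

The merge sort proceeds by recursively splitting the array and merging sorted halves.
After all merges, the sorted array is [16, 16, 27, 35, 35, 37, 48, 49].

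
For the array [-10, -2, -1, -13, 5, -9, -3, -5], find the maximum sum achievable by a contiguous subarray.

Using Kadane's algorithm on [-10, -2, -1, -13, 5, -9, -3, -5]:

Scanning through the array:
Position 1 (value -2): max_ending_here = -2, max_so_far = -2
Position 2 (value -1): max_ending_here = -1, max_so_far = -1
Position 3 (value -13): max_ending_here = -13, max_so_far = -1
Position 4 (value 5): max_ending_here = 5, max_so_far = 5
Position 5 (value -9): max_ending_here = -4, max_so_far = 5
Position 6 (value -3): max_ending_here = -3, max_so_far = 5
Position 7 (value -5): max_ending_here = -5, max_so_far = 5

Maximum subarray: [5]
Maximum sum: 5

The maximum subarray is [5] with sum 5. This subarray runs from index 4 to index 4.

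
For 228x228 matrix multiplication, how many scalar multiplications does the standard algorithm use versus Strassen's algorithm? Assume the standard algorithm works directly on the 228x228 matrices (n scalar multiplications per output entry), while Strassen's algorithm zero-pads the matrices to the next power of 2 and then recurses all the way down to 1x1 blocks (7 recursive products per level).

Matrix multiplication for 228x228 matrices:

Strassen's algorithm requires power-of-2 dimensions. Pad 228x228 to 256x256 (next power of 2).

Standard algorithm: 228^3 = 11852352 multiplications
Strassen's algorithm: 7^(log2(256)) = 7^8 = 5764801 multiplications
Savings: 11852352 - 5764801 = 6087551 multiplications

Standard: 11852352 multiplications (228^3). Strassen: 5764801 multiplications (7^8, after padding to 256x256). Strassen reduces 8 recursive multiplications to 7 at each level.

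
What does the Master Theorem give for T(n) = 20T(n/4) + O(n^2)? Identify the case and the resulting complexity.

Master Theorem for T(n) = 20T(n/4) + O(n^2):

a = 20, b = 4, c = 2
log_b(a) = log_4(20) = 2.1610

Case 1: c = 2 < log_4(20) = 2.1610
T(n) = O(n^(log_4 20))

For T(n) = 20T(n/4) + O(n^2): log_4(20) = 2.1610. This is Case 1 of the Master Theorem (c < log_b(a), work dominated by leaves), giving O(n^(log_4 20)).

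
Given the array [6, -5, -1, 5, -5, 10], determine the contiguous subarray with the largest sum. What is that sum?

Using Kadane's algorithm on [6, -5, -1, 5, -5, 10]:

Scanning through the array:
Position 1 (value -5): max_ending_here = 1, max_so_far = 6
Position 2 (value -1): max_ending_here = 0, max_so_far = 6
Position 3 (value 5): max_ending_here = 5, max_so_far = 6
Position 4 (value -5): max_ending_here = 0, max_so_far = 6
Position 5 (value 10): max_ending_here = 10, max_so_far = 10

Maximum subarray: [6, -5, -1, 5, -5, 10]
Maximum sum: 10

The maximum subarray is [6, -5, -1, 5, -5, 10] with sum 10. This subarray runs from index 0 to index 5.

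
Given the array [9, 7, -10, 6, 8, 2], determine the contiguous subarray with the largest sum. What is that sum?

Using Kadane's algorithm on [9, 7, -10, 6, 8, 2]:

Scanning through the array:
Position 1 (value 7): max_ending_here = 16, max_so_far = 16
Position 2 (value -10): max_ending_here = 6, max_so_far = 16
Position 3 (value 6): max_ending_here = 12, max_so_far = 16
Position 4 (value 8): max_ending_here = 20, max_so_far = 20
Position 5 (value 2): max_ending_here = 22, max_so_far = 22

Maximum subarray: [9, 7, -10, 6, 8, 2]
Maximum sum: 22

The maximum subarray is [9, 7, -10, 6, 8, 2] with sum 22. This subarray runs from index 0 to index 5.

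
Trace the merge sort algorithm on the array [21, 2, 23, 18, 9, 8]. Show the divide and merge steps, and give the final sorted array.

Merge sort trace:

Split: [21, 2, 23, 18, 9, 8] -> [21, 2, 23] and [18, 9, 8]
  Split: [21, 2, 23] -> [21] and [2, 23]
    Split: [2, 23] -> [2] and [23]
    Merge: [2] + [23] -> [2, 23]
  Merge: [21] + [2, 23] -> [2, 21, 23]
  Split: [18, 9, 8] -> [18] and [9, 8]
    Split: [9, 8] -> [9] and [8]
    Merge: [9] + [8] -> [8, 9]
  Merge: [18] + [8, 9] -> [8, 9, 18]
Merge: [2, 21, 23] + [8, 9, 18] -> [2, 8, 9, 18, 21, 23]

Final sorted array: [2, 8, 9, 18, 21, 23]

The merge sort proceeds by recursively splitting the array and merging sorted halves.
After all merges, the sorted array is [2, 8, 9, 18, 21, 23].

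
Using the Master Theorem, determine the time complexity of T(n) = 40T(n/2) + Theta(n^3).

Master Theorem for T(n) = 40T(n/2) + O(n^3):

a = 40, b = 2, c = 3
log_b(a) = log_2(40) = 5.3219

Case 1: c = 3 < log_2(40) = 5.3219
T(n) = O(n^(log_2 40))

For T(n) = 40T(n/2) + O(n^3): log_2(40) = 5.3219. This is Case 1 of the Master Theorem (c < log_b(a), work dominated by leaves), giving O(n^(log_2 40)).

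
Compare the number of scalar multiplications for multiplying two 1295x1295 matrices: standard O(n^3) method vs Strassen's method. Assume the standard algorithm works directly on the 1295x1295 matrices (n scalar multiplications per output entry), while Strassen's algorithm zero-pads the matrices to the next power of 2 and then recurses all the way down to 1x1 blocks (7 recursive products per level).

Matrix multiplication for 1295x1295 matrices:

Strassen's algorithm requires power-of-2 dimensions. Pad 1295x1295 to 2048x2048 (next power of 2).

Standard algorithm: 1295^3 = 2171747375 multiplications
Strassen's algorithm: 7^(log2(2048)) = 7^11 = 1977326743 multiplications
Savings: 2171747375 - 1977326743 = 194420632 multiplications

Standard: 2171747375 multiplications (1295^3). Strassen: 1977326743 multiplications (7^11, after padding to 2048x2048). Strassen reduces 8 recursive multiplications to 7 at each level.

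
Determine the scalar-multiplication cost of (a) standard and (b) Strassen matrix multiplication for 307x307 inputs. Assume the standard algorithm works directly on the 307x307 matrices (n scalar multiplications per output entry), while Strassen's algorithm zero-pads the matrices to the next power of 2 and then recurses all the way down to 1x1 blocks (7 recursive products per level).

Matrix multiplication for 307x307 matrices:

Strassen's algorithm requires power-of-2 dimensions. Pad 307x307 to 512x512 (next power of 2).

Standard algorithm: 307^3 = 28934443 multiplications
Strassen's algorithm: 7^(log2(512)) = 7^9 = 40353607 multiplications
Difference: 28934443 - 40353607 = -11419164 (Strassen uses MORE here due to padding overhead — for small or just-over-power-of-2 n, padding can outweigh the per-level savings)

Standard: 28934443 multiplications (307^3). Strassen: 40353607 multiplications (7^9, after padding to 512x512). Strassen reduces 8 recursive multiplications to 7 at each level.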